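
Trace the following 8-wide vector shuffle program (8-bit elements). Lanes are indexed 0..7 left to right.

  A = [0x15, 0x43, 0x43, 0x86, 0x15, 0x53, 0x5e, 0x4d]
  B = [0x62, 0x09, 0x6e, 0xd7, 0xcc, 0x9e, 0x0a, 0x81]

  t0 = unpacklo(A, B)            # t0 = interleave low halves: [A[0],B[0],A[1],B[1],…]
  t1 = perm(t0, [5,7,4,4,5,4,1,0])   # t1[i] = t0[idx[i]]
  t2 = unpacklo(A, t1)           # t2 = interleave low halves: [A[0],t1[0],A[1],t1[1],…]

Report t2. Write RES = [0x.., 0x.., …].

RES = [ 0x15  0x6e  0x43  0xd7  0x43  0x43  0x86  0x43 ]

  t0: 15 62 43 09 43 6e 86 d7
  t1: 6e d7 43 43 6e 43 62 15
  t2: 15 6e 43 d7 43 43 86 43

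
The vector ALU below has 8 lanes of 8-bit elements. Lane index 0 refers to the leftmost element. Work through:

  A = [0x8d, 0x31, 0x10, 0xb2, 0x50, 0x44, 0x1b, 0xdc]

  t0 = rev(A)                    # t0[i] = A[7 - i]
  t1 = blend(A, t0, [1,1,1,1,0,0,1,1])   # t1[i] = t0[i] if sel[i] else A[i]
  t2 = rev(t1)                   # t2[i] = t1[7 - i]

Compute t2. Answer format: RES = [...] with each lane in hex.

→ t0 |dc|1b|44|50|b2|10|31|8d|
→ t1 |dc|1b|44|50|50|44|31|8d|
→ t2 |8d|31|44|50|50|44|1b|dc|

RES = [ 0x8d  0x31  0x44  0x50  0x50  0x44  0x1b  0xdc ]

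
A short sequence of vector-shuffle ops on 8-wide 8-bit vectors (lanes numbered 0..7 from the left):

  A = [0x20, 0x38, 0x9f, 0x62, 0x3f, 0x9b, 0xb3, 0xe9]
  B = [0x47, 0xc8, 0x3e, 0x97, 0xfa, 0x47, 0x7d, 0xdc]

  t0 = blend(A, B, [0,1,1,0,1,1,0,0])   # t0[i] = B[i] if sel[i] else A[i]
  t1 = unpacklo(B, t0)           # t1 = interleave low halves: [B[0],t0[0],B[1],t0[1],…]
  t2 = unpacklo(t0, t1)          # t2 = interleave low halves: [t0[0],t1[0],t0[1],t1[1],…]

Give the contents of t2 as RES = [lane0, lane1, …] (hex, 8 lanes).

RES = [ 0x20  0x47  0xc8  0x20  0x3e  0xc8  0x62  0xc8 ]

t0 = [0x20, 0xc8, 0x3e, 0x62, 0xfa, 0x47, 0xb3, 0xe9]
t1 = [0x47, 0x20, 0xc8, 0xc8, 0x3e, 0x3e, 0x97, 0x62]
t2 = [0x20, 0x47, 0xc8, 0x20, 0x3e, 0xc8, 0x62, 0xc8]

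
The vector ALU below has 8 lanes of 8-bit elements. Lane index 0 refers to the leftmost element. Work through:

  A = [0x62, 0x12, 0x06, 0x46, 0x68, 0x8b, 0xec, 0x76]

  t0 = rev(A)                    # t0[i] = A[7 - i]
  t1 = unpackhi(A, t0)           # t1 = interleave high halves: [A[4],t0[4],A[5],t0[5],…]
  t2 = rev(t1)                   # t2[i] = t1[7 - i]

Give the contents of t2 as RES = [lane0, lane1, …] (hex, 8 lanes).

→ t0 |76|ec|8b|68|46|06|12|62|
→ t1 |68|46|8b|06|ec|12|76|62|
→ t2 |62|76|12|ec|06|8b|46|68|

RES = [0x62, 0x76, 0x12, 0xec, 0x06, 0x8b, 0x46, 0x68]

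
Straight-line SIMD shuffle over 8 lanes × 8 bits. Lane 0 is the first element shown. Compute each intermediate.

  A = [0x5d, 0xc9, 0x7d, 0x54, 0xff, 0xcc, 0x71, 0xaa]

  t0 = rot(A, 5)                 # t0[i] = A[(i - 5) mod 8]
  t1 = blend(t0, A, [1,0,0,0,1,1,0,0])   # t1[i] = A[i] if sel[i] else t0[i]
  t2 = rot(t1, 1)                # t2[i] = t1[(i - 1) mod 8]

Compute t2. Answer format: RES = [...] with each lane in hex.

RES = [0x7d, 0x5d, 0xff, 0xcc, 0x71, 0xff, 0xcc, 0xc9]

  t0: 54 ff cc 71 aa 5d c9 7d
  t1: 5d ff cc 71 ff cc c9 7d
  t2: 7d 5d ff cc 71 ff cc c9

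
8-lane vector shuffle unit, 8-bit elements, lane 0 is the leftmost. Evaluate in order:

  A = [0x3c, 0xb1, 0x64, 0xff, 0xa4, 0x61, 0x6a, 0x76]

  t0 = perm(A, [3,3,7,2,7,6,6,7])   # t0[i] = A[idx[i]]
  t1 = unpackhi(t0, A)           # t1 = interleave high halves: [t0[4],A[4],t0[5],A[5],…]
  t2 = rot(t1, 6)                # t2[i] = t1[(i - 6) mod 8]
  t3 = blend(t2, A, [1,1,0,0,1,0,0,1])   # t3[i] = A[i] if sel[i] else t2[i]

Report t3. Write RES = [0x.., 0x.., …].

RES = [0x3c, 0xb1, 0x6a, 0x6a, 0xa4, 0x76, 0x76, 0x76]

t0 = [0xff, 0xff, 0x76, 0x64, 0x76, 0x6a, 0x6a, 0x76]
t1 = [0x76, 0xa4, 0x6a, 0x61, 0x6a, 0x6a, 0x76, 0x76]
t2 = [0x6a, 0x61, 0x6a, 0x6a, 0x76, 0x76, 0x76, 0xa4]
t3 = [0x3c, 0xb1, 0x6a, 0x6a, 0xa4, 0x76, 0x76, 0x76]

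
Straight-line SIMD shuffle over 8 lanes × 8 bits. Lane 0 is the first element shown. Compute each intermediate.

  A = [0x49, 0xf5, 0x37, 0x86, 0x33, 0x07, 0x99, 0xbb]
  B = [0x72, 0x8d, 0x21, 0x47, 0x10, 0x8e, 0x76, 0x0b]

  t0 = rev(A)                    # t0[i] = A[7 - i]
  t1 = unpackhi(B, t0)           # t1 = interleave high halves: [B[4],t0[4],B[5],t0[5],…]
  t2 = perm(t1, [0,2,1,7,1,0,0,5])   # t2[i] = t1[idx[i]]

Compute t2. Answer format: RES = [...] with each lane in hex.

t0 = [0xbb, 0x99, 0x07, 0x33, 0x86, 0x37, 0xf5, 0x49]
t1 = [0x10, 0x86, 0x8e, 0x37, 0x76, 0xf5, 0x0b, 0x49]
t2 = [0x10, 0x8e, 0x86, 0x49, 0x86, 0x10, 0x10, 0xf5]

RES = [ 0x10  0x8e  0x86  0x49  0x86  0x10  0x10  0xf5 ]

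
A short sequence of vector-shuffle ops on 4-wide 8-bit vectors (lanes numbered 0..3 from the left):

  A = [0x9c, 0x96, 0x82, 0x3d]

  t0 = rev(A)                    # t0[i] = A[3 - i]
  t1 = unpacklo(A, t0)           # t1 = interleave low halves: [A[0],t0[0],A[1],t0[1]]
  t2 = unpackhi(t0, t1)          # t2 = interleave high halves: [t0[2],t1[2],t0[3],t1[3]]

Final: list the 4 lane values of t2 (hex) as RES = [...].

RES = [0x96, 0x96, 0x9c, 0x82]

→ t0 |3d|82|96|9c|
→ t1 |9c|3d|96|82|
→ t2 |96|96|9c|82|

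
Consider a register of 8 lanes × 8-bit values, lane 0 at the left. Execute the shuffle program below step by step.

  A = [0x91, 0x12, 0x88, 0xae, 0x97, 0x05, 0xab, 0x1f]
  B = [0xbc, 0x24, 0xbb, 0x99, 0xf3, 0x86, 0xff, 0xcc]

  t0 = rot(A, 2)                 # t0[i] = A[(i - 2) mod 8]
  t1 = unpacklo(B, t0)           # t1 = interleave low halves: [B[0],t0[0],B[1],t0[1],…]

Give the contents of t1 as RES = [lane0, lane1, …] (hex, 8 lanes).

RES = [0xbc, 0xab, 0x24, 0x1f, 0xbb, 0x91, 0x99, 0x12]

t0 = [0xab, 0x1f, 0x91, 0x12, 0x88, 0xae, 0x97, 0x05]
t1 = [0xbc, 0xab, 0x24, 0x1f, 0xbb, 0x91, 0x99, 0x12]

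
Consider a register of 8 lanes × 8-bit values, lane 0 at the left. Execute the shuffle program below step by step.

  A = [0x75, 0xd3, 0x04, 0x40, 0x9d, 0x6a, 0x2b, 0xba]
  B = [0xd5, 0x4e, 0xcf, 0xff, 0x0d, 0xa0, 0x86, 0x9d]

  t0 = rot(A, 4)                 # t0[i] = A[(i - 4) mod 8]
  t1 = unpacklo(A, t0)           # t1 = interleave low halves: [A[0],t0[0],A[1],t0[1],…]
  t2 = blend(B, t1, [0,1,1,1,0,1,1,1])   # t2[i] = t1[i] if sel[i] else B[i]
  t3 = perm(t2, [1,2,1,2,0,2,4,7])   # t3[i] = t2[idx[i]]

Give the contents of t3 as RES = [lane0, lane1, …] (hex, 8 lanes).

RES = [0x9d, 0xd3, 0x9d, 0xd3, 0xd5, 0xd3, 0x0d, 0xba]

t0 = [0x9d, 0x6a, 0x2b, 0xba, 0x75, 0xd3, 0x04, 0x40]
t1 = [0x75, 0x9d, 0xd3, 0x6a, 0x04, 0x2b, 0x40, 0xba]
t2 = [0xd5, 0x9d, 0xd3, 0x6a, 0x0d, 0x2b, 0x40, 0xba]
t3 = [0x9d, 0xd3, 0x9d, 0xd3, 0xd5, 0xd3, 0x0d, 0xba]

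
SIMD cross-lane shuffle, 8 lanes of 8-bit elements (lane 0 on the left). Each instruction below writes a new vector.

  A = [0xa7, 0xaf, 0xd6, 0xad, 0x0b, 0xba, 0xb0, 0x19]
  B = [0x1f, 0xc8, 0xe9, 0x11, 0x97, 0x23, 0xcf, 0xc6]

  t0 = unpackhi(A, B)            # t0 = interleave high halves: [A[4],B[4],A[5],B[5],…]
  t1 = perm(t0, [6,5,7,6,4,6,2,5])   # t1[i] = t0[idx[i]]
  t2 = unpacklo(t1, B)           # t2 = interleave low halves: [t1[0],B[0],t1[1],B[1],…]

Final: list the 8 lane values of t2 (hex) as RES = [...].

RES = [0x19, 0x1f, 0xcf, 0xc8, 0xc6, 0xe9, 0x19, 0x11]

t0 = [0x0b, 0x97, 0xba, 0x23, 0xb0, 0xcf, 0x19, 0xc6]
t1 = [0x19, 0xcf, 0xc6, 0x19, 0xb0, 0x19, 0xba, 0xcf]
t2 = [0x19, 0x1f, 0xcf, 0xc8, 0xc6, 0xe9, 0x19, 0x11]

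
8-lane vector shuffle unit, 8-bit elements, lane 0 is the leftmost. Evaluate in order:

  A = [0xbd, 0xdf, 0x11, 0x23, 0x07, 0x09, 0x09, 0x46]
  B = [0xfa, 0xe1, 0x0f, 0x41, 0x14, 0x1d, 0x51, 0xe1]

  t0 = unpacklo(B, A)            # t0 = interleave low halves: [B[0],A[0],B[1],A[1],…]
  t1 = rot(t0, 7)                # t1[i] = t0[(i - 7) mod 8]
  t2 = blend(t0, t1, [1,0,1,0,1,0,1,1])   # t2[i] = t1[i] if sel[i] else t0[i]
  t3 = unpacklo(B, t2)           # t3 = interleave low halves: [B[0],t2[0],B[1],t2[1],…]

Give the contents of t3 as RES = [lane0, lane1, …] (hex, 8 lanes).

  t0: fa bd e1 df 0f 11 41 23
  t1: bd e1 df 0f 11 41 23 fa
  t2: bd bd df df 11 11 23 fa
  t3: fa bd e1 bd 0f df 41 df

RES = [0xfa, 0xbd, 0xe1, 0xbd, 0x0f, 0xdf, 0x41, 0xdf]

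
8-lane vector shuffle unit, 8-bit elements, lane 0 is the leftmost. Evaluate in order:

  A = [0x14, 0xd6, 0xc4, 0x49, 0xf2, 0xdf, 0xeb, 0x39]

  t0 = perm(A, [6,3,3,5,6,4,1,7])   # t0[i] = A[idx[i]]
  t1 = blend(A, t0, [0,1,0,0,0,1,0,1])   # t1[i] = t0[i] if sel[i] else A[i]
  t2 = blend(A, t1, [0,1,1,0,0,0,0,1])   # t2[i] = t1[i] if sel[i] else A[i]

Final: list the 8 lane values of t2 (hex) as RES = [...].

RES = [0x14, 0x49, 0xc4, 0x49, 0xf2, 0xdf, 0xeb, 0x39]

  t0: eb 49 49 df eb f2 d6 39
  t1: 14 49 c4 49 f2 f2 eb 39
  t2: 14 49 c4 49 f2 df eb 39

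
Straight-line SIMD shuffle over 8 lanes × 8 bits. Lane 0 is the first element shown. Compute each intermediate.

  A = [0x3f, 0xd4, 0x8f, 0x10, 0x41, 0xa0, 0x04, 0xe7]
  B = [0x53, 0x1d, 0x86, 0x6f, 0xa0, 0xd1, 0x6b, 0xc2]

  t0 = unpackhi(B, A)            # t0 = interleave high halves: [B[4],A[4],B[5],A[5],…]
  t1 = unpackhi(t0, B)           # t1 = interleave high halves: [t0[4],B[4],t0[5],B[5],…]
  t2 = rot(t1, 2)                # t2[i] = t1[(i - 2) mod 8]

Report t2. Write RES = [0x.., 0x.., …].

  t0: a0 41 d1 a0 6b 04 c2 e7
  t1: 6b a0 04 d1 c2 6b e7 c2
  t2: e7 c2 6b a0 04 d1 c2 6b

RES = [0xe7, 0xc2, 0x6b, 0xa0, 0x04, 0xd1, 0xc2, 0x6b]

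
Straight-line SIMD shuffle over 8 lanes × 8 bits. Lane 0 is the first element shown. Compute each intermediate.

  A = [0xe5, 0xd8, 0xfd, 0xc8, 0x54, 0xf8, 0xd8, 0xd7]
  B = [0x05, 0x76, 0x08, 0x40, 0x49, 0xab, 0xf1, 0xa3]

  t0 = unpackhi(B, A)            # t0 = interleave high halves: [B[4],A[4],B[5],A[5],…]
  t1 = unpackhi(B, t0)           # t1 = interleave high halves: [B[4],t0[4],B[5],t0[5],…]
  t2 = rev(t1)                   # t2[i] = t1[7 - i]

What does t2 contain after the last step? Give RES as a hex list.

RES = [0xd7, 0xa3, 0xa3, 0xf1, 0xd8, 0xab, 0xf1, 0x49]

t0 = [0x49, 0x54, 0xab, 0xf8, 0xf1, 0xd8, 0xa3, 0xd7]
t1 = [0x49, 0xf1, 0xab, 0xd8, 0xf1, 0xa3, 0xa3, 0xd7]
t2 = [0xd7, 0xa3, 0xa3, 0xf1, 0xd8, 0xab, 0xf1, 0x49]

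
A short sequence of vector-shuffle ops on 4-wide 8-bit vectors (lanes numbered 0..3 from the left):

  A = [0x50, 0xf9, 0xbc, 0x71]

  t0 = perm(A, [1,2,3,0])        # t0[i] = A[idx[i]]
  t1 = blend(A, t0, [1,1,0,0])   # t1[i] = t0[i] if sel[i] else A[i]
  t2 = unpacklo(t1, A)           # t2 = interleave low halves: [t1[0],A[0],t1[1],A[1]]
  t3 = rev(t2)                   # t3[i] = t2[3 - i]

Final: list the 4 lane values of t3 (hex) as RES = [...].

t0 = [0xf9, 0xbc, 0x71, 0x50]
t1 = [0xf9, 0xbc, 0xbc, 0x71]
t2 = [0xf9, 0x50, 0xbc, 0xf9]
t3 = [0xf9, 0xbc, 0x50, 0xf9]

RES = [0xf9, 0xbc, 0x50, 0xf9]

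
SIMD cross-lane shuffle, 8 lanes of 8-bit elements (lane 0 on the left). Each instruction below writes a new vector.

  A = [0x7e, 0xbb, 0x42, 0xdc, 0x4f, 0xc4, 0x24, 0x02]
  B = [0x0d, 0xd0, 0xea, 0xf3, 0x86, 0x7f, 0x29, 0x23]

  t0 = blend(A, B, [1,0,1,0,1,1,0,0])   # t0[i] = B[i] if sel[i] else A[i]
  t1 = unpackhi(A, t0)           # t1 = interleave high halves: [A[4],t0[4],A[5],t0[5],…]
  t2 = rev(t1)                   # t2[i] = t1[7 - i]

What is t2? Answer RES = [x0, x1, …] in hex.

RES = [ 0x02  0x02  0x24  0x24  0x7f  0xc4  0x86  0x4f ]

  t0: 0d bb ea dc 86 7f 24 02
  t1: 4f 86 c4 7f 24 24 02 02
  t2: 02 02 24 24 7f c4 86 4f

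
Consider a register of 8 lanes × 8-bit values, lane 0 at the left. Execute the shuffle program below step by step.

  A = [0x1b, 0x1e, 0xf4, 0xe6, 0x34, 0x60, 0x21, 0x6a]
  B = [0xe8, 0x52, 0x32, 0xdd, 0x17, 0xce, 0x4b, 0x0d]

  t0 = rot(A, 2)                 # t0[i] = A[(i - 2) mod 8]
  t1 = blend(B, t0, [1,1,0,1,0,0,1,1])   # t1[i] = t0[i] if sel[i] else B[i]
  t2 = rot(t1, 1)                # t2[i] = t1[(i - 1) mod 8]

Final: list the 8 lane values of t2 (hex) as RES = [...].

RES = [0x60, 0x21, 0x6a, 0x32, 0x1e, 0x17, 0xce, 0x34]

t0 = [0x21, 0x6a, 0x1b, 0x1e, 0xf4, 0xe6, 0x34, 0x60]
t1 = [0x21, 0x6a, 0x32, 0x1e, 0x17, 0xce, 0x34, 0x60]
t2 = [0x60, 0x21, 0x6a, 0x32, 0x1e, 0x17, 0xce, 0x34]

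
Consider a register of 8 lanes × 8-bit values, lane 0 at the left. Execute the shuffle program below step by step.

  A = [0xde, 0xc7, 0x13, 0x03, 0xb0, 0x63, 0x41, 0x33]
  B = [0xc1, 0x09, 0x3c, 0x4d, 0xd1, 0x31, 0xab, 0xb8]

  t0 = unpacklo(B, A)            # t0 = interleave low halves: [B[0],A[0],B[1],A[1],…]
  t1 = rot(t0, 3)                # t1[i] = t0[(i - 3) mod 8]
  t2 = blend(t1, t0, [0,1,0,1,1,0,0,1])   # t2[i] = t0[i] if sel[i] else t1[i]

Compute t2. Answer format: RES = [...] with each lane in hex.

t0 = [0xc1, 0xde, 0x09, 0xc7, 0x3c, 0x13, 0x4d, 0x03]
t1 = [0x13, 0x4d, 0x03, 0xc1, 0xde, 0x09, 0xc7, 0x3c]
t2 = [0x13, 0xde, 0x03, 0xc7, 0x3c, 0x09, 0xc7, 0x03]

RES = [0x13, 0xde, 0x03, 0xc7, 0x3c, 0x09, 0xc7, 0x03]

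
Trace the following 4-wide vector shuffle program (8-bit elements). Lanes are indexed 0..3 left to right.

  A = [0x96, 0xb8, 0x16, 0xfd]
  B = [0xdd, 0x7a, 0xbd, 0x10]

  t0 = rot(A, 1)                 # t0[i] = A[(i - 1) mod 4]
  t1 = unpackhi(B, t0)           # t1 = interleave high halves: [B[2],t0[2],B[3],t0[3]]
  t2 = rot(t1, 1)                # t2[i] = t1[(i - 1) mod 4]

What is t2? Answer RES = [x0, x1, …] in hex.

  t0: fd 96 b8 16
  t1: bd b8 10 16
  t2: 16 bd b8 10

RES = [0x16, 0xbd, 0xb8, 0x10]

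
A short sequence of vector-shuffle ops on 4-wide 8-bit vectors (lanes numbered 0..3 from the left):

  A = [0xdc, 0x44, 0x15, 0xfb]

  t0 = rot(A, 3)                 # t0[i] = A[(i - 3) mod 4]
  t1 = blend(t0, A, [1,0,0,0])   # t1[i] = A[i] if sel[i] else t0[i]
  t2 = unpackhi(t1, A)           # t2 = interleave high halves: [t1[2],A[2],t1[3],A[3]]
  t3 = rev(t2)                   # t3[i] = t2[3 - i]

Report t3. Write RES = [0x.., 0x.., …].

RES = [0xfb, 0xdc, 0x15, 0xfb]

→ t0 |44|15|fb|dc|
→ t1 |dc|15|fb|dc|
→ t2 |fb|15|dc|fb|
→ t3 |fb|dc|15|fb|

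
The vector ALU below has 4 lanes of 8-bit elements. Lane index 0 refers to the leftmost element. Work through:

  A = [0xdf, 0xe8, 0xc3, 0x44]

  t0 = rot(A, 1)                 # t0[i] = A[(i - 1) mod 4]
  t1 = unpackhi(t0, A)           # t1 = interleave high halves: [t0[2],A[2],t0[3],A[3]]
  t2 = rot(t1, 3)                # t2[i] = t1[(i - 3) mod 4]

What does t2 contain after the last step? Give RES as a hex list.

RES = [0xc3, 0xc3, 0x44, 0xe8]

→ t0 |44|df|e8|c3|
→ t1 |e8|c3|c3|44|
→ t2 |c3|c3|44|e8|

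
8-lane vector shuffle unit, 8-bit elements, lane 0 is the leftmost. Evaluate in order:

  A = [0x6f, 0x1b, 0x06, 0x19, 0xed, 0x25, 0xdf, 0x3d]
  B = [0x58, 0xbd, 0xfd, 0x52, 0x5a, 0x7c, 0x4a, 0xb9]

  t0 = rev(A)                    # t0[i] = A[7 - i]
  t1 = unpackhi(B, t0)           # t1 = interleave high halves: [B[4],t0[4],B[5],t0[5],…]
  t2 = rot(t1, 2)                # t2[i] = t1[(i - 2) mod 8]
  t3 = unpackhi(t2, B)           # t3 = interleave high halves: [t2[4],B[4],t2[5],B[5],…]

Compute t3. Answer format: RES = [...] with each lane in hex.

RES = [0x7c, 0x5a, 0x06, 0x7c, 0x4a, 0x4a, 0x1b, 0xb9]

→ t0 |3d|df|25|ed|19|06|1b|6f|
→ t1 |5a|19|7c|06|4a|1b|b9|6f|
→ t2 |b9|6f|5a|19|7c|06|4a|1b|
→ t3 |7c|5a|06|7c|4a|4a|1b|b9|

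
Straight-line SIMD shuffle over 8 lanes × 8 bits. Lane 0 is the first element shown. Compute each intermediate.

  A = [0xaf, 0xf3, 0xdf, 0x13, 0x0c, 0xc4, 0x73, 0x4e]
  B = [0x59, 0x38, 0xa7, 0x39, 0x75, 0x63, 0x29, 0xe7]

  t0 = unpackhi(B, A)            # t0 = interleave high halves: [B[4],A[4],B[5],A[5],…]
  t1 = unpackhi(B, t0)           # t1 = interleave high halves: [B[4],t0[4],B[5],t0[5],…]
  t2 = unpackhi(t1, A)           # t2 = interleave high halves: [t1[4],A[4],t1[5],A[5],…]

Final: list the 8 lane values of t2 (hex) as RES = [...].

  t0: 75 0c 63 c4 29 73 e7 4e
  t1: 75 29 63 73 29 e7 e7 4e
  t2: 29 0c e7 c4 e7 73 4e 4e

RES = [ 0x29  0x0c  0xe7  0xc4  0xe7  0x73  0x4e  0x4e ]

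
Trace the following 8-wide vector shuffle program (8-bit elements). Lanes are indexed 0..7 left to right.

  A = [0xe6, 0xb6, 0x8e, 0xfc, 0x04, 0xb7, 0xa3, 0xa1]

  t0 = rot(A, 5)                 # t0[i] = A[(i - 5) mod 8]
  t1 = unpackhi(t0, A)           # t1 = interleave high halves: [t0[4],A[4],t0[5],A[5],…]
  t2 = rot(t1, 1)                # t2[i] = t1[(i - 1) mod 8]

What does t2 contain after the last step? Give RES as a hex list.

→ t0 |fc|04|b7|a3|a1|e6|b6|8e|
→ t1 |a1|04|e6|b7|b6|a3|8e|a1|
→ t2 |a1|a1|04|e6|b7|b6|a3|8e|

RES = [ 0xa1  0xa1  0x04  0xe6  0xb7  0xb6  0xa3  0x8e ]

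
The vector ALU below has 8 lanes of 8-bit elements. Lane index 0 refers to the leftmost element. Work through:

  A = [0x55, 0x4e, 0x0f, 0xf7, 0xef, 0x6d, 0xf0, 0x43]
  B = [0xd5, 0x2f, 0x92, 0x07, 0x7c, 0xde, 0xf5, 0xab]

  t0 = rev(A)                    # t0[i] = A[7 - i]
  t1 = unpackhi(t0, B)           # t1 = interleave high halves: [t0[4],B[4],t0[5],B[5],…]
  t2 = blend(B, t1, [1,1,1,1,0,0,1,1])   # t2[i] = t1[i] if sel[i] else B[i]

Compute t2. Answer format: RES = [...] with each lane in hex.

→ t0 |43|f0|6d|ef|f7|0f|4e|55|
→ t1 |f7|7c|0f|de|4e|f5|55|ab|
→ t2 |f7|7c|0f|de|7c|de|55|ab|

RES = [0xf7, 0x7c, 0x0f, 0xde, 0x7c, 0xde, 0x55, 0xab]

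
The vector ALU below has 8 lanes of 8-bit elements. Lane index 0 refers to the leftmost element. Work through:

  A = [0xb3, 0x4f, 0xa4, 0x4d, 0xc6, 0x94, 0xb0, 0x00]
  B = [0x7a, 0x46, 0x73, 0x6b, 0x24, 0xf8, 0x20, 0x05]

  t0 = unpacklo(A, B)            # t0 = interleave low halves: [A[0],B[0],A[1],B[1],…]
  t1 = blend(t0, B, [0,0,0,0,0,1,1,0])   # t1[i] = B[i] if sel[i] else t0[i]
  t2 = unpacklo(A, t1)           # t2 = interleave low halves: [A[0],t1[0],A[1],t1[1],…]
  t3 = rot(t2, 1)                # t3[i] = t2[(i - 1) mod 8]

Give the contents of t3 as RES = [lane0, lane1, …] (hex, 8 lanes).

  t0: b3 7a 4f 46 a4 73 4d 6b
  t1: b3 7a 4f 46 a4 f8 20 6b
  t2: b3 b3 4f 7a a4 4f 4d 46
  t3: 46 b3 b3 4f 7a a4 4f 4d

RES = [0x46, 0xb3, 0xb3, 0x4f, 0x7a, 0xa4, 0x4f, 0x4d]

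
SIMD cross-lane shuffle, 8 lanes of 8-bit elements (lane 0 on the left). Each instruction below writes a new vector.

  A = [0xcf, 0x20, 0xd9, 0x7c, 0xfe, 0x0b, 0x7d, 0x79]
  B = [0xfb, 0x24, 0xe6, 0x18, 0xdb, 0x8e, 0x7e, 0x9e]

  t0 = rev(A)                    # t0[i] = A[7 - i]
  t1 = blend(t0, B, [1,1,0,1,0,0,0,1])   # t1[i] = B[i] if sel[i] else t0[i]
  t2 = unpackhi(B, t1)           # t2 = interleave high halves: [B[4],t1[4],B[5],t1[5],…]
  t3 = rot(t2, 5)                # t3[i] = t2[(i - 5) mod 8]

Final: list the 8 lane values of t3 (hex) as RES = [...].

  t0: 79 7d 0b fe 7c d9 20 cf
  t1: fb 24 0b 18 7c d9 20 9e
  t2: db 7c 8e d9 7e 20 9e 9e
  t3: d9 7e 20 9e 9e db 7c 8e

RES = [ 0xd9  0x7e  0x20  0x9e  0x9e  0xdb  0x7c  0x8e ]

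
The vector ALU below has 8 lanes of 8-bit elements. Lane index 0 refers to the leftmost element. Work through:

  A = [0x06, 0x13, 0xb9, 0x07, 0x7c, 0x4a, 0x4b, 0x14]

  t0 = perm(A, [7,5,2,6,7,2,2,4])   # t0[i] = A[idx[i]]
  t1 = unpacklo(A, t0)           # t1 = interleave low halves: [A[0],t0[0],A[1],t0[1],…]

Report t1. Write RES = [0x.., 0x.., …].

→ t0 |14|4a|b9|4b|14|b9|b9|7c|
→ t1 |06|14|13|4a|b9|b9|07|4b|

RES = [ 0x06  0x14  0x13  0x4a  0xb9  0xb9  0x07  0x4b ]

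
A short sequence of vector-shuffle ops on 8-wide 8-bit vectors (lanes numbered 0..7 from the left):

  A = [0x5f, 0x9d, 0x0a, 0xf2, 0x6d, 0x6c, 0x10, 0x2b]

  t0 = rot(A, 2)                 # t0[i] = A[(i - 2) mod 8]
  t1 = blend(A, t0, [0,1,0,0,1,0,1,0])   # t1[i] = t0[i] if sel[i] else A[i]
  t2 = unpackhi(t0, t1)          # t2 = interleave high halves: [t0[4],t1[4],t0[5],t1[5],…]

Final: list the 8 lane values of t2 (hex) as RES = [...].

t0 = [0x10, 0x2b, 0x5f, 0x9d, 0x0a, 0xf2, 0x6d, 0x6c]
t1 = [0x5f, 0x2b, 0x0a, 0xf2, 0x0a, 0x6c, 0x6d, 0x2b]
t2 = [0x0a, 0x0a, 0xf2, 0x6c, 0x6d, 0x6d, 0x6c, 0x2b]

RES = [ 0x0a  0x0a  0xf2  0x6c  0x6d  0x6d  0x6c  0x2b ]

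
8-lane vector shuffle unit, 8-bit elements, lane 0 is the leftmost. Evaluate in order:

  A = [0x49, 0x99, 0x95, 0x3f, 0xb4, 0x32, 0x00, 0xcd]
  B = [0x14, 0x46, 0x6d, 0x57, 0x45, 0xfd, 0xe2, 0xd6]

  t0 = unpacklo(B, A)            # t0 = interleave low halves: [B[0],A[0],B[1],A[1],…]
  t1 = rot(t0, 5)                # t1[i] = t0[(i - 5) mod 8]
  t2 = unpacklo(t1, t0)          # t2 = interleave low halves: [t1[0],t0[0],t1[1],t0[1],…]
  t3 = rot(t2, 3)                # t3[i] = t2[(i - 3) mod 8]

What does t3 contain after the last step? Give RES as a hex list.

t0 = [0x14, 0x49, 0x46, 0x99, 0x6d, 0x95, 0x57, 0x3f]
t1 = [0x99, 0x6d, 0x95, 0x57, 0x3f, 0x14, 0x49, 0x46]
t2 = [0x99, 0x14, 0x6d, 0x49, 0x95, 0x46, 0x57, 0x99]
t3 = [0x46, 0x57, 0x99, 0x99, 0x14, 0x6d, 0x49, 0x95]

RES = [ 0x46  0x57  0x99  0x99  0x14  0x6d  0x49  0x95 ]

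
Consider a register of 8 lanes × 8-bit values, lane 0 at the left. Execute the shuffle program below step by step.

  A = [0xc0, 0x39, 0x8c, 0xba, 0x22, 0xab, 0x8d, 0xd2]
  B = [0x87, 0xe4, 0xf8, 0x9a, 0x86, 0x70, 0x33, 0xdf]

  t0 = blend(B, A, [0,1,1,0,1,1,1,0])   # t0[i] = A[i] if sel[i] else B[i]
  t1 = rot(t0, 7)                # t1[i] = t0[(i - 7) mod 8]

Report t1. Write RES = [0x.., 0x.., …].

t0 = [0x87, 0x39, 0x8c, 0x9a, 0x22, 0xab, 0x8d, 0xdf]
t1 = [0x39, 0x8c, 0x9a, 0x22, 0xab, 0x8d, 0xdf, 0x87]

RES = [ 0x39  0x8c  0x9a  0x22  0xab  0x8d  0xdf  0x87 ]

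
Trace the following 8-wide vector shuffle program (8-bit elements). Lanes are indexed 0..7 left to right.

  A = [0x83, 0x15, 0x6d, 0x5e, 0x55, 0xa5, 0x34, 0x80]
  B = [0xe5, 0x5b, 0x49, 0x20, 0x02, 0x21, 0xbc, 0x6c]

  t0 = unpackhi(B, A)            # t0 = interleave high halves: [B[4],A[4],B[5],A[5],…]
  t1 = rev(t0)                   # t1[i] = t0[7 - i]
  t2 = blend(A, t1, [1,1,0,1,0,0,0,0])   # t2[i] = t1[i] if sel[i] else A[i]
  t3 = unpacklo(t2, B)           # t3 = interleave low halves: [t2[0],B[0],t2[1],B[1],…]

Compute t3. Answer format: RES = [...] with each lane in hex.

RES = [ 0x80  0xe5  0x6c  0x5b  0x6d  0x49  0xbc  0x20 ]

t0 = [0x02, 0x55, 0x21, 0xa5, 0xbc, 0x34, 0x6c, 0x80]
t1 = [0x80, 0x6c, 0x34, 0xbc, 0xa5, 0x21, 0x55, 0x02]
t2 = [0x80, 0x6c, 0x6d, 0xbc, 0x55, 0xa5, 0x34, 0x80]
t3 = [0x80, 0xe5, 0x6c, 0x5b, 0x6d, 0x49, 0xbc, 0x20]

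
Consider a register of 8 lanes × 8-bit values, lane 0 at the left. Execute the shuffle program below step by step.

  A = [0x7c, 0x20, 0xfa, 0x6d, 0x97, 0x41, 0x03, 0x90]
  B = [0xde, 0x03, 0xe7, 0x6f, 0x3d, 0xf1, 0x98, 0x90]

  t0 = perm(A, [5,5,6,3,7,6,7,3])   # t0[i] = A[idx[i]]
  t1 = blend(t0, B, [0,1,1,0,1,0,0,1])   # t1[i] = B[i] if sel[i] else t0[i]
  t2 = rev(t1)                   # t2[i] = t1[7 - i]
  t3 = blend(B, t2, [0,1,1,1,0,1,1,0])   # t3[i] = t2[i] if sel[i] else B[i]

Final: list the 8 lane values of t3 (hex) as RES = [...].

RES = [0xde, 0x90, 0x03, 0x3d, 0x3d, 0xe7, 0x03, 0x90]

t0 = [0x41, 0x41, 0x03, 0x6d, 0x90, 0x03, 0x90, 0x6d]
t1 = [0x41, 0x03, 0xe7, 0x6d, 0x3d, 0x03, 0x90, 0x90]
t2 = [0x90, 0x90, 0x03, 0x3d, 0x6d, 0xe7, 0x03, 0x41]
t3 = [0xde, 0x90, 0x03, 0x3d, 0x3d, 0xe7, 0x03, 0x90]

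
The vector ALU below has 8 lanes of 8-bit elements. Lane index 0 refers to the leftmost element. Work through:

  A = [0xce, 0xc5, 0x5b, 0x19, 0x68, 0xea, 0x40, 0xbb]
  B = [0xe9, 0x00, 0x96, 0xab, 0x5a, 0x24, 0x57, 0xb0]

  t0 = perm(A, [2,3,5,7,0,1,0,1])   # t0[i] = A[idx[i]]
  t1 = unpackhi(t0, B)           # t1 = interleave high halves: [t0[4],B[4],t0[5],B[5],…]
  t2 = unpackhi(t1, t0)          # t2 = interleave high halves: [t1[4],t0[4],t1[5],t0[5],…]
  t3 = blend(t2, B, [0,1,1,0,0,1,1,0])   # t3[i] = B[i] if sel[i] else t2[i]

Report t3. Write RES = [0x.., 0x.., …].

RES = [0xce, 0x00, 0x96, 0xc5, 0xc5, 0x24, 0x57, 0xc5]

→ t0 |5b|19|ea|bb|ce|c5|ce|c5|
→ t1 |ce|5a|c5|24|ce|57|c5|b0|
→ t2 |ce|ce|57|c5|c5|ce|b0|c5|
→ t3 |ce|00|96|c5|c5|24|57|c5|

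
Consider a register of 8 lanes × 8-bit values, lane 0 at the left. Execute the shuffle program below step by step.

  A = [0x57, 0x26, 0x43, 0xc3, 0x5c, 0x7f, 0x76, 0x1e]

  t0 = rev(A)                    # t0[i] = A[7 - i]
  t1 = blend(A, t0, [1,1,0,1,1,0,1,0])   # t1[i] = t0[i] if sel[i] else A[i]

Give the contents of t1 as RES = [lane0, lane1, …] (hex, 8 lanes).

RES = [ 0x1e  0x76  0x43  0x5c  0xc3  0x7f  0x26  0x1e ]

  t0: 1e 76 7f 5c c3 43 26 57
  t1: 1e 76 43 5c c3 7f 26 1e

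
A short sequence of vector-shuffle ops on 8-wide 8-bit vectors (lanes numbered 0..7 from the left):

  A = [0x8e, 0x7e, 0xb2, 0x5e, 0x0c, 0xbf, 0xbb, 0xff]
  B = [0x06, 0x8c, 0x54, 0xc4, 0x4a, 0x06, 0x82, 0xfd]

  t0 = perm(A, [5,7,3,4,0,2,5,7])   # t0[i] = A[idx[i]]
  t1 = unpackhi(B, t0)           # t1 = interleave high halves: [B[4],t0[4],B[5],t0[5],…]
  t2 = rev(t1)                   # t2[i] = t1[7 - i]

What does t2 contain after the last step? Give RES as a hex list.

t0 = [0xbf, 0xff, 0x5e, 0x0c, 0x8e, 0xb2, 0xbf, 0xff]
t1 = [0x4a, 0x8e, 0x06, 0xb2, 0x82, 0xbf, 0xfd, 0xff]
t2 = [0xff, 0xfd, 0xbf, 0x82, 0xb2, 0x06, 0x8e, 0x4a]

RES = [ 0xff  0xfd  0xbf  0x82  0xb2  0x06  0x8e  0x4a ]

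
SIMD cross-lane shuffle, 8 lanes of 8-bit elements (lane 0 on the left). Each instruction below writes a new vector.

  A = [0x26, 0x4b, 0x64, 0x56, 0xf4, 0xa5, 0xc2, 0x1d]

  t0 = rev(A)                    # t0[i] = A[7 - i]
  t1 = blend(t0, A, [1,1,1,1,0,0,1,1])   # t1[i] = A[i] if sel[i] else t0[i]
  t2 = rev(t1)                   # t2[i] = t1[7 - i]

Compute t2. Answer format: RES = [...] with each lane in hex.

RES = [ 0x1d  0xc2  0x64  0x56  0x56  0x64  0x4b  0x26 ]

→ t0 |1d|c2|a5|f4|56|64|4b|26|
→ t1 |26|4b|64|56|56|64|c2|1d|
→ t2 |1d|c2|64|56|56|64|4b|26|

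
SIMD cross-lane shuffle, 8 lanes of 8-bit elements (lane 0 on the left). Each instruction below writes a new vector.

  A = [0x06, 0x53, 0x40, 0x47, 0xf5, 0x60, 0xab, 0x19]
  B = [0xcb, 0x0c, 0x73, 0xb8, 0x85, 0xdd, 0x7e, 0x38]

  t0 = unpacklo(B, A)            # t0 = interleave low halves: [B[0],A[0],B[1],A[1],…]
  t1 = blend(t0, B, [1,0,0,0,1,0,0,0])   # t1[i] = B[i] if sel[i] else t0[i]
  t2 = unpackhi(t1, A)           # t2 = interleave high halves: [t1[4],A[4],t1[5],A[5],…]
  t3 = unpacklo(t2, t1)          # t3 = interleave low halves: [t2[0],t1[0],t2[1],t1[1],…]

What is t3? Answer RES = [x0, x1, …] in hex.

RES = [0x85, 0xcb, 0xf5, 0x06, 0x40, 0x0c, 0x60, 0x53]

→ t0 |cb|06|0c|53|73|40|b8|47|
→ t1 |cb|06|0c|53|85|40|b8|47|
→ t2 |85|f5|40|60|b8|ab|47|19|
→ t3 |85|cb|f5|06|40|0c|60|53|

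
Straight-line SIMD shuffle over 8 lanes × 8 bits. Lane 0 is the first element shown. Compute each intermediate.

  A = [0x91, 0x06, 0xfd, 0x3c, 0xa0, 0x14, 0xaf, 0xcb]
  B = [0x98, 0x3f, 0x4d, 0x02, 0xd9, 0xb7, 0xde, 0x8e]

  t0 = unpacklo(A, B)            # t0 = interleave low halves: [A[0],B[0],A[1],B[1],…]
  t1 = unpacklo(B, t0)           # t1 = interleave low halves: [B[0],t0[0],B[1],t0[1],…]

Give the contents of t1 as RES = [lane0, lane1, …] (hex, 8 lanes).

  t0: 91 98 06 3f fd 4d 3c 02
  t1: 98 91 3f 98 4d 06 02 3f

RES = [0x98, 0x91, 0x3f, 0x98, 0x4d, 0x06, 0x02, 0x3f]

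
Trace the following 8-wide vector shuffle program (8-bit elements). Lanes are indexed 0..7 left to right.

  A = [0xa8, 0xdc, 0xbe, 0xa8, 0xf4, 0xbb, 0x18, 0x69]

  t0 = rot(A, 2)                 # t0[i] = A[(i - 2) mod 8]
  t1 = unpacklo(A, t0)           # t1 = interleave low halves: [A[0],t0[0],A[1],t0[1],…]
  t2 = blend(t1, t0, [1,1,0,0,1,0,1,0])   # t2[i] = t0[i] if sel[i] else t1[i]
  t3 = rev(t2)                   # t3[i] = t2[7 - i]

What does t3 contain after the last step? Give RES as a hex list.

→ t0 |18|69|a8|dc|be|a8|f4|bb|
→ t1 |a8|18|dc|69|be|a8|a8|dc|
→ t2 |18|69|dc|69|be|a8|f4|dc|
→ t3 |dc|f4|a8|be|69|dc|69|18|

RES = [0xdc, 0xf4, 0xa8, 0xbe, 0x69, 0xdc, 0x69, 0x18]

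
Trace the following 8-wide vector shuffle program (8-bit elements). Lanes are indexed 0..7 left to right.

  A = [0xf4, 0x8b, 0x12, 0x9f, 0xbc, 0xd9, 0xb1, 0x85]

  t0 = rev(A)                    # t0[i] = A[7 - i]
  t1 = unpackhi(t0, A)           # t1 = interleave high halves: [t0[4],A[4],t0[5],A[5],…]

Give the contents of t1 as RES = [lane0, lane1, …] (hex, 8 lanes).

  t0: 85 b1 d9 bc 9f 12 8b f4
  t1: 9f bc 12 d9 8b b1 f4 85

RES = [ 0x9f  0xbc  0x12  0xd9  0x8b  0xb1  0xf4  0x85 ]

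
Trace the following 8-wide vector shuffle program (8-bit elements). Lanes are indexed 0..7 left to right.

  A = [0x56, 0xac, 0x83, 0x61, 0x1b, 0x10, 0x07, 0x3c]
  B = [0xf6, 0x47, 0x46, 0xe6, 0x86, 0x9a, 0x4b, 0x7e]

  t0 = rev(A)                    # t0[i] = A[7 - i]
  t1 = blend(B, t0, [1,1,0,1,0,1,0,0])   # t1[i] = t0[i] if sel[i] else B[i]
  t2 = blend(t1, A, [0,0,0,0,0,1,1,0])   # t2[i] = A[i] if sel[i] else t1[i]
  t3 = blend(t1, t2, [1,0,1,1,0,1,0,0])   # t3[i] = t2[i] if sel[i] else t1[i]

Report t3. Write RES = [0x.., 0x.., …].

RES = [ 0x3c  0x07  0x46  0x1b  0x86  0x10  0x4b  0x7e ]

t0 = [0x3c, 0x07, 0x10, 0x1b, 0x61, 0x83, 0xac, 0x56]
t1 = [0x3c, 0x07, 0x46, 0x1b, 0x86, 0x83, 0x4b, 0x7e]
t2 = [0x3c, 0x07, 0x46, 0x1b, 0x86, 0x10, 0x07, 0x7e]
t3 = [0x3c, 0x07, 0x46, 0x1b, 0x86, 0x10, 0x4b, 0x7e]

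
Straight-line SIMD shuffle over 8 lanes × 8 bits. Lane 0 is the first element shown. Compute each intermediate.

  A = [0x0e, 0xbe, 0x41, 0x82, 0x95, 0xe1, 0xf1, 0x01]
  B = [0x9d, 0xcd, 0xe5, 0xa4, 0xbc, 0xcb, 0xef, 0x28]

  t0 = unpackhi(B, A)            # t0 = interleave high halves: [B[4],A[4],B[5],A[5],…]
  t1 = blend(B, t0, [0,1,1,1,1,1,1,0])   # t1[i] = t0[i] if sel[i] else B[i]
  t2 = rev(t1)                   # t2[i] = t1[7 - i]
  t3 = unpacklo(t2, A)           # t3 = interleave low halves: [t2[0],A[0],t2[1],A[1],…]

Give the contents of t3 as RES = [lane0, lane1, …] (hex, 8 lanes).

  t0: bc 95 cb e1 ef f1 28 01
  t1: 9d 95 cb e1 ef f1 28 28
  t2: 28 28 f1 ef e1 cb 95 9d
  t3: 28 0e 28 be f1 41 ef 82

RES = [0x28, 0x0e, 0x28, 0xbe, 0xf1, 0x41, 0xef, 0x82]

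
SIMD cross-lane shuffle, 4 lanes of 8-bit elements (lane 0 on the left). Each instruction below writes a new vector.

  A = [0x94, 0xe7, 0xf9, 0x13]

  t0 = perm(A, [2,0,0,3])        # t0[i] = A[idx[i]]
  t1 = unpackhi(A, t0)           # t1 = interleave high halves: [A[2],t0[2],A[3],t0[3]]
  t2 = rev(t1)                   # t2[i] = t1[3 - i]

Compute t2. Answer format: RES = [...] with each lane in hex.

RES = [ 0x13  0x13  0x94  0xf9 ]

t0 = [0xf9, 0x94, 0x94, 0x13]
t1 = [0xf9, 0x94, 0x13, 0x13]
t2 = [0x13, 0x13, 0x94, 0xf9]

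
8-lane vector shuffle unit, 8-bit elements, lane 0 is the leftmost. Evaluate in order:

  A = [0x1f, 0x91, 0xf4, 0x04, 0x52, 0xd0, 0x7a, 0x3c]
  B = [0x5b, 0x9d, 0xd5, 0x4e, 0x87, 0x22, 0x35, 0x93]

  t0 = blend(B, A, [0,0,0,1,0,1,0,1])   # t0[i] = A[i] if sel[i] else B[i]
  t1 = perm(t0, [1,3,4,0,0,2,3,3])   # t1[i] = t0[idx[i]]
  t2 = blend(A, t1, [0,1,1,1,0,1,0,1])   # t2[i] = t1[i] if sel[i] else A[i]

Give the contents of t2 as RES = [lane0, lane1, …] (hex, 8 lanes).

t0 = [0x5b, 0x9d, 0xd5, 0x04, 0x87, 0xd0, 0x35, 0x3c]
t1 = [0x9d, 0x04, 0x87, 0x5b, 0x5b, 0xd5, 0x04, 0x04]
t2 = [0x1f, 0x04, 0x87, 0x5b, 0x52, 0xd5, 0x7a, 0x04]

RES = [0x1f, 0x04, 0x87, 0x5b, 0x52, 0xd5, 0x7a, 0x04]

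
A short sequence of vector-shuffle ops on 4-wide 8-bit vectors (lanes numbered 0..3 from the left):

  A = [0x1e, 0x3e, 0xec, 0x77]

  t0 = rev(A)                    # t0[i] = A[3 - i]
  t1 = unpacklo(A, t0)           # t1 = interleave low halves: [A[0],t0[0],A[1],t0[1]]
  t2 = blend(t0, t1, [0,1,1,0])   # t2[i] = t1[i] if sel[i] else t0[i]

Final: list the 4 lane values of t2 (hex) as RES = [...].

RES = [0x77, 0x77, 0x3e, 0x1e]

  t0: 77 ec 3e 1e
  t1: 1e 77 3e ec
  t2: 77 77 3e 1e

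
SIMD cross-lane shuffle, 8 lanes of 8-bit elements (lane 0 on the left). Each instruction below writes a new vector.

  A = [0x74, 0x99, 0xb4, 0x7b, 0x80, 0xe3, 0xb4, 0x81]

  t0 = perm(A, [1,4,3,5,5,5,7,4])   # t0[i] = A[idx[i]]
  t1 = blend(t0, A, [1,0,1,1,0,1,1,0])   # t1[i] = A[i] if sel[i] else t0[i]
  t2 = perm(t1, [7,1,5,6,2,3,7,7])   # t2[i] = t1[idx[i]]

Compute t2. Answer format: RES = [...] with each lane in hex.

RES = [ 0x80  0x80  0xe3  0xb4  0xb4  0x7b  0x80  0x80 ]

  t0: 99 80 7b e3 e3 e3 81 80
  t1: 74 80 b4 7b e3 e3 b4 80
  t2: 80 80 e3 b4 b4 7b 80 80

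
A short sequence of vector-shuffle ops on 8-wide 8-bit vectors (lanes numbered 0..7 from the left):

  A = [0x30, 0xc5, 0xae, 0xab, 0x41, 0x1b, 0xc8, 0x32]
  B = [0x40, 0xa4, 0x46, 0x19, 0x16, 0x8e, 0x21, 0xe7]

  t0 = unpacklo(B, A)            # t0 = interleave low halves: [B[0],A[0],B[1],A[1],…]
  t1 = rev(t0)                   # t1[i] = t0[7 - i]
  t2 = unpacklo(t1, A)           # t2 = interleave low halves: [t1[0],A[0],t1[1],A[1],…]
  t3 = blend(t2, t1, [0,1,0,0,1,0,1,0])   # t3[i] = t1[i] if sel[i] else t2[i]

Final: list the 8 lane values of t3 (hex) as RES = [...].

→ t0 |40|30|a4|c5|46|ae|19|ab|
→ t1 |ab|19|ae|46|c5|a4|30|40|
→ t2 |ab|30|19|c5|ae|ae|46|ab|
→ t3 |ab|19|19|c5|c5|ae|30|ab|

RES = [ 0xab  0x19  0x19  0xc5  0xc5  0xae  0x30  0xab ]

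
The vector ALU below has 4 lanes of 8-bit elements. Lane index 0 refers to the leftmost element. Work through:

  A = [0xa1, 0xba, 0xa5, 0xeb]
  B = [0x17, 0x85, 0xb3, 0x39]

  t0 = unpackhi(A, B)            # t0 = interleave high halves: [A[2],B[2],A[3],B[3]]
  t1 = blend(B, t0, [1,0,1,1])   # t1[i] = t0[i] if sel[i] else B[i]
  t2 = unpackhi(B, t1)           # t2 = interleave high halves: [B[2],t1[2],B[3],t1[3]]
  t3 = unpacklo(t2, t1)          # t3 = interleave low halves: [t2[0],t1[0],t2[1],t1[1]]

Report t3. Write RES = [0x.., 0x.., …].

RES = [0xb3, 0xa5, 0xeb, 0x85]

t0 = [0xa5, 0xb3, 0xeb, 0x39]
t1 = [0xa5, 0x85, 0xeb, 0x39]
t2 = [0xb3, 0xeb, 0x39, 0x39]
t3 = [0xb3, 0xa5, 0xeb, 0x85]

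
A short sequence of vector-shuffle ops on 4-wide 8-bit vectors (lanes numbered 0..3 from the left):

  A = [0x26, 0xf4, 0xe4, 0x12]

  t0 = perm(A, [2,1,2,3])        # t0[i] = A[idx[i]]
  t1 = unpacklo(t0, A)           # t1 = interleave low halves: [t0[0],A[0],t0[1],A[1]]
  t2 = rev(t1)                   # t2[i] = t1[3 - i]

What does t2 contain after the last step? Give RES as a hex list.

t0 = [0xe4, 0xf4, 0xe4, 0x12]
t1 = [0xe4, 0x26, 0xf4, 0xf4]
t2 = [0xf4, 0xf4, 0x26, 0xe4]

RES = [0xf4, 0xf4, 0x26, 0xe4]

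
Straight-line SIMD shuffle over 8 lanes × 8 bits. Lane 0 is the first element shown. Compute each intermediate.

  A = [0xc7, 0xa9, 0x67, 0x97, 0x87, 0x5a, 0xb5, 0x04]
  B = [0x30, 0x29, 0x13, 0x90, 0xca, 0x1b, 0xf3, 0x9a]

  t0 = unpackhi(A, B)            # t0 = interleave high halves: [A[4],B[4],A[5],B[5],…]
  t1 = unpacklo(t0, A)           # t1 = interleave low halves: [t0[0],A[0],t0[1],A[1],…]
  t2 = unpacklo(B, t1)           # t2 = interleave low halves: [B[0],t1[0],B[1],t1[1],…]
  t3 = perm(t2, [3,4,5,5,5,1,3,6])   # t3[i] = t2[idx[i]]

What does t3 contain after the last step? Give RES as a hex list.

RES = [0xc7, 0x13, 0xca, 0xca, 0xca, 0x87, 0xc7, 0x90]

t0 = [0x87, 0xca, 0x5a, 0x1b, 0xb5, 0xf3, 0x04, 0x9a]
t1 = [0x87, 0xc7, 0xca, 0xa9, 0x5a, 0x67, 0x1b, 0x97]
t2 = [0x30, 0x87, 0x29, 0xc7, 0x13, 0xca, 0x90, 0xa9]
t3 = [0xc7, 0x13, 0xca, 0xca, 0xca, 0x87, 0xc7, 0x90]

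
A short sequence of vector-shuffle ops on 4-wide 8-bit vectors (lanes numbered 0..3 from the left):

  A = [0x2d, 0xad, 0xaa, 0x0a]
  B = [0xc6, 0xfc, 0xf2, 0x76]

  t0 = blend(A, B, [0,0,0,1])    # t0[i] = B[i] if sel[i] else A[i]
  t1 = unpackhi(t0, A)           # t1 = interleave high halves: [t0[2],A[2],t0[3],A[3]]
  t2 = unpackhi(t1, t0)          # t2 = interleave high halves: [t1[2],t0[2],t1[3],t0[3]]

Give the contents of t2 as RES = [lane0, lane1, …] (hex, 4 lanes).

RES = [0x76, 0xaa, 0x0a, 0x76]

  t0: 2d ad aa 76
  t1: aa aa 76 0a
  t2: 76 aa 0a 76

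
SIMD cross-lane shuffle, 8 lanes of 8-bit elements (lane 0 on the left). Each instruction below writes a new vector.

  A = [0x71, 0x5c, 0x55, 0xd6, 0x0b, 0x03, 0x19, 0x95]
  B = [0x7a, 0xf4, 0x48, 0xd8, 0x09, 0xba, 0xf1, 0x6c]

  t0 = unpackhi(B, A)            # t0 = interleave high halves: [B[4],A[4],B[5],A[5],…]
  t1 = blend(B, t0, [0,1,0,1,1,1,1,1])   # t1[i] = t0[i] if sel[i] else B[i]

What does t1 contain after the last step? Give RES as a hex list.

→ t0 |09|0b|ba|03|f1|19|6c|95|
→ t1 |7a|0b|48|03|f1|19|6c|95|

RES = [ 0x7a  0x0b  0x48  0x03  0xf1  0x19  0x6c  0x95 ]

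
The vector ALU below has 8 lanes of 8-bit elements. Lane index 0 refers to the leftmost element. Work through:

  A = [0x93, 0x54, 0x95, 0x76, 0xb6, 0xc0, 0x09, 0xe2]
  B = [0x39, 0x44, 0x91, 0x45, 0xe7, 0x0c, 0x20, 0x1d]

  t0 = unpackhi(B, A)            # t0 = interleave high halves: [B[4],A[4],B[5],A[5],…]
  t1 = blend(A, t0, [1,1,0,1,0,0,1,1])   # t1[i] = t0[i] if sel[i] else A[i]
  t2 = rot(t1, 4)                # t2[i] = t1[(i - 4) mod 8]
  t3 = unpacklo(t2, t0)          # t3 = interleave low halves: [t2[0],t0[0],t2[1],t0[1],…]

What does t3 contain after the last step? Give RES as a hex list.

  t0: e7 b6 0c c0 20 09 1d e2
  t1: e7 b6 95 c0 b6 c0 1d e2
  t2: b6 c0 1d e2 e7 b6 95 c0
  t3: b6 e7 c0 b6 1d 0c e2 c0

RES = [ 0xb6  0xe7  0xc0  0xb6  0x1d  0x0c  0xe2  0xc0 ]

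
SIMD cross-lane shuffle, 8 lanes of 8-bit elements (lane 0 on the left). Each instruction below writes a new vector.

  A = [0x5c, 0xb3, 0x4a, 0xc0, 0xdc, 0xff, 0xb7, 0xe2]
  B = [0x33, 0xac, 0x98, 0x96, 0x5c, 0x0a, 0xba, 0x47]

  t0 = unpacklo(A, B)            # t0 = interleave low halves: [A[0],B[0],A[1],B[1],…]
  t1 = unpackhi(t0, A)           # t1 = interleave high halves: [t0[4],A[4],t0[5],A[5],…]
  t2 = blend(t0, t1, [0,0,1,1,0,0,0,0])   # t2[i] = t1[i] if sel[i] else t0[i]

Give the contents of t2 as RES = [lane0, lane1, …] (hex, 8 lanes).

  t0: 5c 33 b3 ac 4a 98 c0 96
  t1: 4a dc 98 ff c0 b7 96 e2
  t2: 5c 33 98 ff 4a 98 c0 96

RES = [0x5c, 0x33, 0x98, 0xff, 0x4a, 0x98, 0xc0, 0x96]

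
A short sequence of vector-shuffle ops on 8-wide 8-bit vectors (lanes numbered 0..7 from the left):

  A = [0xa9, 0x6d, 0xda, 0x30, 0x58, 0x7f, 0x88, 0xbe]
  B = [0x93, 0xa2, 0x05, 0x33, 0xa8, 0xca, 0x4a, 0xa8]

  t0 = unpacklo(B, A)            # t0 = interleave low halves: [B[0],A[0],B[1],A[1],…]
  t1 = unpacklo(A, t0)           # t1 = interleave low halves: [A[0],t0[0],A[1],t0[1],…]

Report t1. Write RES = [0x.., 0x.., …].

RES = [ 0xa9  0x93  0x6d  0xa9  0xda  0xa2  0x30  0x6d ]

t0 = [0x93, 0xa9, 0xa2, 0x6d, 0x05, 0xda, 0x33, 0x30]
t1 = [0xa9, 0x93, 0x6d, 0xa9, 0xda, 0xa2, 0x30, 0x6d]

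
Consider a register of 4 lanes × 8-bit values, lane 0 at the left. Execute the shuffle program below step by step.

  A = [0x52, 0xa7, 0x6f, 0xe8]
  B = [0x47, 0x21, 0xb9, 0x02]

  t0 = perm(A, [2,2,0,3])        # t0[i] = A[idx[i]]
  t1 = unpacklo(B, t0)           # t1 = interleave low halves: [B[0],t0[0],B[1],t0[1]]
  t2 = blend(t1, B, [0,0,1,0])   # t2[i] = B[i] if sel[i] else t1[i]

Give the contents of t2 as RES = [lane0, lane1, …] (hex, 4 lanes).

RES = [ 0x47  0x6f  0xb9  0x6f ]

→ t0 |6f|6f|52|e8|
→ t1 |47|6f|21|6f|
→ t2 |47|6f|b9|6f|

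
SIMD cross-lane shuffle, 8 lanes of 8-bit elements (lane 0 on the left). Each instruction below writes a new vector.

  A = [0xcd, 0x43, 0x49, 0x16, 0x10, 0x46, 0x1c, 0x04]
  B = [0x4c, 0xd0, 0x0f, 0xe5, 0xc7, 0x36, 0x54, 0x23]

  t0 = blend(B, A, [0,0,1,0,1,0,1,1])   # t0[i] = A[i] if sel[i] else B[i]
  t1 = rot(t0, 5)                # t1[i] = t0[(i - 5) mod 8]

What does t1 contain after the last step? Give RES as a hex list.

→ t0 |4c|d0|49|e5|10|36|1c|04|
→ t1 |e5|10|36|1c|04|4c|d0|49|

RES = [0xe5, 0x10, 0x36, 0x1c, 0x04, 0x4c, 0xd0, 0x49]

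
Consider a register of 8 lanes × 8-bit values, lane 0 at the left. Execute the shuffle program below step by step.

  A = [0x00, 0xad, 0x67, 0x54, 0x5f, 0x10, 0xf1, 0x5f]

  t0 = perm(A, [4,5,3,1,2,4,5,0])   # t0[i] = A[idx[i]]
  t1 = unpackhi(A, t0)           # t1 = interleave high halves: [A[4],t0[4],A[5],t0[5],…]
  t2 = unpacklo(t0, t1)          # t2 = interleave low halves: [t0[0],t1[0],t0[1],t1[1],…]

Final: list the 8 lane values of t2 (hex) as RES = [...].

RES = [ 0x5f  0x5f  0x10  0x67  0x54  0x10  0xad  0x5f ]

  t0: 5f 10 54 ad 67 5f 10 00
  t1: 5f 67 10 5f f1 10 5f 00
  t2: 5f 5f 10 67 54 10 ad 5f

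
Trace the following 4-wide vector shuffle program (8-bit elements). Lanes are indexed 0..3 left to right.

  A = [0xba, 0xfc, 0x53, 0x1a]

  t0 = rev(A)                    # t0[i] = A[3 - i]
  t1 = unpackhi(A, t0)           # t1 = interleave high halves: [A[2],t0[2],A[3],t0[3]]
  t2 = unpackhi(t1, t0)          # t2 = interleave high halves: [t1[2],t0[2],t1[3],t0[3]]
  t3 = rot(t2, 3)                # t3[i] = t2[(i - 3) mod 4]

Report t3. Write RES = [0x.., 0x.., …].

RES = [ 0xfc  0xba  0xba  0x1a ]

  t0: 1a 53 fc ba
  t1: 53 fc 1a ba
  t2: 1a fc ba ba
  t3: fc ba ba 1a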